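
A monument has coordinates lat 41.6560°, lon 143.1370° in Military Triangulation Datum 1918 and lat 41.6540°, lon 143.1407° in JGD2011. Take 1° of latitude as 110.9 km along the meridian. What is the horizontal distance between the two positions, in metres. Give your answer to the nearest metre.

Δφ = 41.6540° − 41.6560° = -0.0020°; Δλ = 143.1407° − 143.1370° = +0.0037°.
ΔN = Δφ × 110900 = -221.8 m; ΔE = Δλ × 110900 × cos(41.6560°) = +0.0037 × 110900 × 0.747149 = 306.6 m.
Distance = √(ΔE² + ΔN²) = √(306.6² + (-221.8)²) = 378.4 m.

378 m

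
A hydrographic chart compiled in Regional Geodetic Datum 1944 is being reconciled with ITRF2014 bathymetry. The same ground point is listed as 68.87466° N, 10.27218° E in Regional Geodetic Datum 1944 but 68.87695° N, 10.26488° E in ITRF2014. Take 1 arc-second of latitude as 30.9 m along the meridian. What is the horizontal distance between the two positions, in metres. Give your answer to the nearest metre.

388 m

Δφ = 68.87695° − 68.87466° = +0.00229°; Δλ = 10.26488° − 10.27218° = -0.00730°.
1° of latitude = 3600 × 30.90 = 111240 m.
ΔN = Δφ × 111240 = 254.7 m; ΔE = Δλ × 111240 × cos(68.87466°) = -0.00730 × 111240 × 0.360409 = -292.7 m.
Distance = √(ΔE² + ΔN²) = √((-292.7)² + 254.7²) = 388.0 m.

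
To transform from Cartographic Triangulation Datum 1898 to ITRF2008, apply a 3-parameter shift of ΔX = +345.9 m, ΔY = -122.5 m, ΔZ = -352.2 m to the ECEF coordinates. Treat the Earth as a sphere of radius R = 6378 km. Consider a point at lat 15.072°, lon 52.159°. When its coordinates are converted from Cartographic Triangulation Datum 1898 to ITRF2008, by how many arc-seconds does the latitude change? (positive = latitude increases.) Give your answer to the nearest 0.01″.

sin φ = 0.260033, cos φ = 0.965600, sin λ = 0.789716, cos λ = 0.613472.
North component: ΔN = −sin φ cos λ·ΔX − sin φ sin λ·ΔY + cos φ·ΔZ = −(0.260033)(0.613472)(345.9) − (0.260033)(0.789716)(-122.5) + (0.965600)(-352.2) = -370.11 m.
1° of latitude spans πR/180 = 111317 m, so Δφ = -370.11 / 111317 × 3600 = -11.969″.

Δφ = -11.97″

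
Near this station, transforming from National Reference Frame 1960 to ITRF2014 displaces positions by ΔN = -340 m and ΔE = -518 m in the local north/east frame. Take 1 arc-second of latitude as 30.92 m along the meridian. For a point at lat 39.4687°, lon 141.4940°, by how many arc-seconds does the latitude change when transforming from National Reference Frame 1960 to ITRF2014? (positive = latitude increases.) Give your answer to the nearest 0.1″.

Δφ = -11.0″

1″ of latitude = 30.92 m, so Δφ = -340.0 / 30.92 = -10.996″.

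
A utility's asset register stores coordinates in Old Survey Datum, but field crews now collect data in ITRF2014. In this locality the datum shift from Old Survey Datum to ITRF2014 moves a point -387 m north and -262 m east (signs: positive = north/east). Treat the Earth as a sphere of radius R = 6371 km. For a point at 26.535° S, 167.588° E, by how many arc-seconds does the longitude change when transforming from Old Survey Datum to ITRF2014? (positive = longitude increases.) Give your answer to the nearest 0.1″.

Δλ = -9.5″

At latitude -26.535°, cos φ = 0.894662.
One radian of longitude at latitude φ spans R cos φ, so Δλ = ΔE / (R cos φ) = -262.0 / (6371000 × 0.894662) = -4.5966e-05 rad = -9.481″.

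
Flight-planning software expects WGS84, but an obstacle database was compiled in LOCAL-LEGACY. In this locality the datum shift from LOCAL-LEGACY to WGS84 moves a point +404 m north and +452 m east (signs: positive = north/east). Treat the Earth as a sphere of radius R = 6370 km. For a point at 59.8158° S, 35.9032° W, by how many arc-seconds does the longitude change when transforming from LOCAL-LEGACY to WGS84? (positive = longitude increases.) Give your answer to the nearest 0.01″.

Δλ = 29.11″

At latitude -59.8158°, cos φ = 0.502782.
One radian of longitude at latitude φ spans R cos φ, so Δλ = ΔE / (R cos φ) = 452.0 / (6370000 × 0.502782) = 1.4113e-04 rad = 29.110″.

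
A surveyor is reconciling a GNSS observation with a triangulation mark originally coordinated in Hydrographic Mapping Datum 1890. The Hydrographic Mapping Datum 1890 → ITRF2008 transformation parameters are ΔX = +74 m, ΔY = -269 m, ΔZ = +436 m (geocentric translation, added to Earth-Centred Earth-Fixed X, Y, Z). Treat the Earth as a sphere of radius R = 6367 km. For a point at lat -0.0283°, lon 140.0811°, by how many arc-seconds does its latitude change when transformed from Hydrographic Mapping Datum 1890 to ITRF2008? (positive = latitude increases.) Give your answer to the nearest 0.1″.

Δφ = 14.1″

sin φ = -0.000494, cos φ = 1.000000, sin λ = 0.641703, cos λ = -0.766954.
North component: ΔN = −sin φ cos λ·ΔX − sin φ sin λ·ΔY + cos φ·ΔZ = −(-0.000494)(-0.766954)(74) − (-0.000494)(0.641703)(-269) + (1.000000)(436) = 435.89 m.
1° of latitude spans πR/180 = 111125 m, so Δφ = 435.89 / 111125 × 3600 = 14.121″.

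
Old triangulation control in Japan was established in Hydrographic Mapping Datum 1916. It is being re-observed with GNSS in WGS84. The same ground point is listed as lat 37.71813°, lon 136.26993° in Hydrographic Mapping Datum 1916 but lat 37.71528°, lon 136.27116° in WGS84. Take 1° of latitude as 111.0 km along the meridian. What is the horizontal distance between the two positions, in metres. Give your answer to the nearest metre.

Δφ = 37.71528° − 37.71813° = -0.00285°; Δλ = 136.27116° − 136.26993° = +0.00123°.
ΔN = Δφ × 111000 = -316.4 m; ΔE = Δλ × 111000 × cos(37.71813°) = +0.00123 × 111000 × 0.791030 = 108.0 m.
Distance = √(ΔE² + ΔN²) = √(108.0² + (-316.4)²) = 334.3 m.

334 m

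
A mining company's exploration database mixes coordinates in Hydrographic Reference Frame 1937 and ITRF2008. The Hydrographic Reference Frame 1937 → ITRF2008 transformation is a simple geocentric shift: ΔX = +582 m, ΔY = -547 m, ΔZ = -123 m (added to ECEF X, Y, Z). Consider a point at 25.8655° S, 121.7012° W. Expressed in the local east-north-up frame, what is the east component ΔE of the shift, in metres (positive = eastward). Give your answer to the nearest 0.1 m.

The local east axis at (φ, λ) is (−sin λ, cos λ, 0), so ΔE = −sin(-121.7012°)·582 + cos(-121.7012°)·(-547) = 782.61 m.

ΔE = 782.6 m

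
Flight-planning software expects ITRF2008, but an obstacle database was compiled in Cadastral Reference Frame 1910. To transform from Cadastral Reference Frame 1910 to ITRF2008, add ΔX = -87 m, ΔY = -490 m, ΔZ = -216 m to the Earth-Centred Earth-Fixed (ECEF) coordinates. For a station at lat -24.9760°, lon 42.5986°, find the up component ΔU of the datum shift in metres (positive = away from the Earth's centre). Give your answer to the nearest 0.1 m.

ΔU = -267.5 m

At φ = -24.9760°, λ = 42.5986°: sin φ = -0.422239, cos φ = 0.906485, sin λ = 0.676858, cos λ = 0.736114.
ΔU = cos φ cos λ·ΔX + cos φ sin λ·ΔY + sin φ·ΔZ = (0.906485)(0.736114)(-87) + (0.906485)(0.676858)(-490) + (-0.422239)(-216) = -267.49 m.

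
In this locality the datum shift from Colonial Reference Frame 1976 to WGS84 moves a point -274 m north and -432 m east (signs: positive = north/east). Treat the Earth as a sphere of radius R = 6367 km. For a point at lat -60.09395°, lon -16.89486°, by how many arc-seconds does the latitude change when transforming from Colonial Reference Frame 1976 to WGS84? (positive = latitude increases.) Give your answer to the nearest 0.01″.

Δφ = -8.88″

On a sphere of radius R, 1 rad of latitude = R, so Δφ = ΔN / R = -274.0 / 6367000 = -4.3034e-05 rad = -8.876″.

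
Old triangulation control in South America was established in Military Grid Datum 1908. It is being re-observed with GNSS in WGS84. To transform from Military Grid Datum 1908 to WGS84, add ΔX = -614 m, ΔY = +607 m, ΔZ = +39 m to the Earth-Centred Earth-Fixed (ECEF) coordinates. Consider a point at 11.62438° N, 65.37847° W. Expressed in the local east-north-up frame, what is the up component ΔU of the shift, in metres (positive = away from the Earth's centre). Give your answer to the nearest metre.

ΔU = -783 m

The local up (radial) axis is (cos φ cos λ, cos φ sin λ, sin φ), giving ΔU = -250.559 − 540.493 + 7.858 = -783.19 m.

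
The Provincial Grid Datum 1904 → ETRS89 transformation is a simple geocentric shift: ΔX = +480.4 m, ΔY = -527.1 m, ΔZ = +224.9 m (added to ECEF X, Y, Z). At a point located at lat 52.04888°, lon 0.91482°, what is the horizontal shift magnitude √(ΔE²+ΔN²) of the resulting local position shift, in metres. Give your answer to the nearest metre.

At φ = 52.04888°, λ = 0.91482°: sin φ = 0.788536, cos φ = 0.614989, sin λ = 0.015966, cos λ = 0.999873.
ΔE = −sin λ·ΔX + cos λ·ΔY = −(0.015966)·(480.4) + (0.999873)·(-527.1) = -534.70 m.
ΔN = −sin φ cos λ·ΔX − sin φ sin λ·ΔY + cos φ·ΔZ = −(0.788536)(0.999873)(480.4) − (0.788536)(0.015966)(-527.1) + (0.614989)(224.9) = -233.82 m.
Horizontal magnitude = √(ΔE² + ΔN²) = √((-534.70)² + (-233.82)²) = 583.59 m.

584 m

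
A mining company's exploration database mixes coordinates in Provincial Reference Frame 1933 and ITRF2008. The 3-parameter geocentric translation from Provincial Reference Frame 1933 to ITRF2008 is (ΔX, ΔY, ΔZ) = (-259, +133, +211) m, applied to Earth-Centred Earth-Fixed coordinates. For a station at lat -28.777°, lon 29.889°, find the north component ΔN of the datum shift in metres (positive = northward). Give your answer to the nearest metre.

At φ = -28.777°, λ = 29.889°: sin φ = -0.481402, cos φ = 0.876500, sin λ = 0.498321, cos λ = 0.866992.
ΔN = −sin φ cos λ·ΔX − sin φ sin λ·ΔY + cos φ·ΔZ = −(-0.481402)(0.866992)(-259) − (-0.481402)(0.498321)(133) + (0.876500)(211) = 108.75 m.

ΔN = 109 m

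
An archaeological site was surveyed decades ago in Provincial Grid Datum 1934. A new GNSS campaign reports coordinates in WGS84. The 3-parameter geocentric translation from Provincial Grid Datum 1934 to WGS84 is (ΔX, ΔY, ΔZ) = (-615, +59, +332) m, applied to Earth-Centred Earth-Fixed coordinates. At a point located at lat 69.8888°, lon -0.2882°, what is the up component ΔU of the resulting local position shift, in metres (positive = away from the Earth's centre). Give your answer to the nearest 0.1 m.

At φ = 69.8888°, λ = -0.2882°: sin φ = 0.939027, cos φ = 0.343843, sin λ = -0.005030, cos λ = 0.999987.
ΔU = cos φ cos λ·ΔX + cos φ sin λ·ΔY + sin φ·ΔZ = (0.343843)(0.999987)(-615) + (0.343843)(-0.005030)(59) + (0.939027)(332) = 100.19 m.

ΔU = 100.2 m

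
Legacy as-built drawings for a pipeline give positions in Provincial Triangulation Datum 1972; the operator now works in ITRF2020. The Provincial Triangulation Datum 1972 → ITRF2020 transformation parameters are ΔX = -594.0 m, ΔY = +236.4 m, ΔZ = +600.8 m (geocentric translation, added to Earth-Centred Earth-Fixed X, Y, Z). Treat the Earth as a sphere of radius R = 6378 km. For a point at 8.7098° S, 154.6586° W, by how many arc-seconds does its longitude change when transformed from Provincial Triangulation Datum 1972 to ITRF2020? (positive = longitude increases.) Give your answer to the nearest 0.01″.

sin φ = -0.151430, cos φ = 0.988468, sin λ = -0.428011, cos λ = -0.903774.
East component: ΔE = −sin λ·ΔX + cos λ·ΔY = −(-0.428011)(-594.0) + (-0.903774)(236.4) = -467.89 m.
1° of latitude spans πR/180 = 111317 m; at latitude φ, 1° of longitude spans that × cos φ = 110033.4 m, so Δλ = -467.89 / 110033.4 × 3600 = -15.308″.

Δλ = -15.31″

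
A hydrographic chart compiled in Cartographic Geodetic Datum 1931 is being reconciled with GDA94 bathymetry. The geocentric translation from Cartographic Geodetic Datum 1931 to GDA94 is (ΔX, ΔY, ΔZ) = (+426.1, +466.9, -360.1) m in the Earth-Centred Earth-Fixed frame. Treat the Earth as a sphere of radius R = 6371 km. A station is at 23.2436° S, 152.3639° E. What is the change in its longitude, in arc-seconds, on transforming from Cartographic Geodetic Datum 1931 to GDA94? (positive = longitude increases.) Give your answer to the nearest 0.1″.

Δλ = -21.5″

sin φ = -0.394641, cos φ = 0.918835, sin λ = 0.463854, cos λ = -0.885911.
East component: ΔE = −sin λ·ΔX + cos λ·ΔY = −(0.463854)(426.1) + (-0.885911)(466.9) = -611.28 m.
1° of latitude spans πR/180 = 111195 m; at latitude φ, 1° of longitude spans that × cos φ = 102169.8 m, so Δλ = -611.28 / 102169.8 × 3600 = -21.539″.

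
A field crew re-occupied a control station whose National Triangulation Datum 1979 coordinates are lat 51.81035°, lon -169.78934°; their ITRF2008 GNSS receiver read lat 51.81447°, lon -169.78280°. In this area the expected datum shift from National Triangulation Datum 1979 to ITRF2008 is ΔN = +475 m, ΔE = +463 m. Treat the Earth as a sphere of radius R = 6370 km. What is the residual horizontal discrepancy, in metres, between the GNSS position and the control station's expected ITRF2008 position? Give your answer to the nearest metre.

Observed coordinate differences: Δφ = +0.00412°, Δλ = +0.00654°.
Converting to metres (1° lat = 111177 m, cos φ = 0.618266): observed ΔN = 458.1 m, observed ΔE = 449.5 m.
Subtracting the expected shift leaves a residual of 458.1 − (475) = -16.9 m north and 449.5 − (463) = -13.5 m east.
Residual distance = √((-16.9)² + (-13.5)²) = 21.6 m.

22 m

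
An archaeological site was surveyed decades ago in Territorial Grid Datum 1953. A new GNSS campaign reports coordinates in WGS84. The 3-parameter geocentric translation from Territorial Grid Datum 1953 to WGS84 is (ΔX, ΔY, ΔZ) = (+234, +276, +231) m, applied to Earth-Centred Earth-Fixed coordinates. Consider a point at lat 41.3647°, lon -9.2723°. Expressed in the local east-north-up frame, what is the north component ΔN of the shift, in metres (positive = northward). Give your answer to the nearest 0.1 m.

ΔN = 50.1 m

At φ = 41.3647°, λ = -9.2723°: sin φ = 0.660850, cos φ = 0.750518, sin λ = -0.161127, cos λ = 0.986934.
ΔN = −sin φ cos λ·ΔX − sin φ sin λ·ΔY + cos φ·ΔZ = −(0.660850)(0.986934)(234) − (0.660850)(-0.161127)(276) + (0.750518)(231) = 50.14 m.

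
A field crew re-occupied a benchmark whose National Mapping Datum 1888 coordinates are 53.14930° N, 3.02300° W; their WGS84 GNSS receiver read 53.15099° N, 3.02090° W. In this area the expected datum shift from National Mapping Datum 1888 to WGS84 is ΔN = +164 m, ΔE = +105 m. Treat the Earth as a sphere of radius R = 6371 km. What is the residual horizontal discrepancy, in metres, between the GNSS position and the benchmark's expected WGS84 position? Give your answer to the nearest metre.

Observed coordinate differences: Δφ = +0.00169°, Δλ = +0.00210°.
Converting to metres (1° lat = 111195 m, cos φ = 0.599732): observed ΔN = 187.9 m, observed ΔE = 140.0 m.
Subtracting the expected shift leaves a residual of 187.9 − (164) = 23.9 m north and 140.0 − (105) = 35.0 m east.
Residual distance = √(23.9² + 35.0²) = 42.4 m.

42 m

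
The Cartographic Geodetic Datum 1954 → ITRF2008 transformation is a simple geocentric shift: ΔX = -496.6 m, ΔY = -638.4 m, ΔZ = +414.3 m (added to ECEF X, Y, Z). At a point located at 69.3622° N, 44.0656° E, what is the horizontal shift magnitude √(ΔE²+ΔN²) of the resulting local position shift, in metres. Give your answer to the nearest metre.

903 m

The local east axis at (φ, λ) is (−sin λ, cos λ, 0), so ΔE = −sin(44.0656°)·(-496.6) + cos(44.0656°)·(-638.4) = -113.34 m.
The local north axis is (−sin φ cos λ, −sin φ sin λ, cos φ), giving ΔN = 333.930 + 415.503 + 146.024 = 895.46 m.
Horizontal magnitude = √(ΔE² + ΔN²) = √((-113.34)² + 895.46²) = 902.60 m.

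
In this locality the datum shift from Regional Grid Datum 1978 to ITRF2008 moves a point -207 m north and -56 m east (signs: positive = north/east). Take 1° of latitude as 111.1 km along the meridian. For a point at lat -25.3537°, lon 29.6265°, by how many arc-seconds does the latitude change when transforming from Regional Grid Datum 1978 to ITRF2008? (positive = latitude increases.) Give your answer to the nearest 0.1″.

Δφ = -6.7″

1° of latitude = 111.1 km, so Δφ = -207.0 / 111100 = -0.0018632° = -6.707″.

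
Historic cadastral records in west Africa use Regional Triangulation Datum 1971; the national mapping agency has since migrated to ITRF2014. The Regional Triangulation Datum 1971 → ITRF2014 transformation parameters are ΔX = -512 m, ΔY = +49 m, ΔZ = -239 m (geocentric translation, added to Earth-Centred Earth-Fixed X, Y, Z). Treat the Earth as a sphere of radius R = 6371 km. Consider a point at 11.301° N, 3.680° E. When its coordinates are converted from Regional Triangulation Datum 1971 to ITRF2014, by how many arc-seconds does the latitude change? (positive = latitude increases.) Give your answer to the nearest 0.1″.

sin φ = 0.195963, cos φ = 0.980611, sin λ = 0.064184, cos λ = 0.997938.
North component: ΔN = −sin φ cos λ·ΔX − sin φ sin λ·ΔY + cos φ·ΔZ = −(0.195963)(0.997938)(-512) − (0.195963)(0.064184)(49) + (0.980611)(-239) = -134.86 m.
1° of latitude spans πR/180 = 111195 m, so Δφ = -134.86 / 111195 × 3600 = -4.366″.

Δφ = -4.4″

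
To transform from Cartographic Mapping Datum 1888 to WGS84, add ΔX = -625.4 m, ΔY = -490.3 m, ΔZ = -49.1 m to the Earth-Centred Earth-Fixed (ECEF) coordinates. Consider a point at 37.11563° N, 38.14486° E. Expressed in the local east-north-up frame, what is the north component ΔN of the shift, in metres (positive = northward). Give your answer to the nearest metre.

The local north axis is (−sin φ cos λ, −sin φ sin λ, cos φ), giving ΔN = 296.793 + 182.738 − 39.153 = 440.38 m.

ΔN = 440 m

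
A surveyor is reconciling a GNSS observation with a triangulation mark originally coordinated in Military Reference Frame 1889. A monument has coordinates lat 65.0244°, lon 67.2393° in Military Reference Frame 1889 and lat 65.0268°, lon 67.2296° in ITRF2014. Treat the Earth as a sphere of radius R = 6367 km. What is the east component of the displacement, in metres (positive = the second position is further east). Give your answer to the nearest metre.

ΔE = -455 m

Δφ = 65.0268° − 65.0244° = +0.0024°; Δλ = 67.2296° − 67.2393° = -0.0097°.
1° along a meridian = πR/180 = 111125 m.
ΔN = Δφ × 111125 = 266.7 m; ΔE = Δλ × 111125 × cos(65.0244°) = -0.0097 × 111125 × 0.422232 = -455.1 m.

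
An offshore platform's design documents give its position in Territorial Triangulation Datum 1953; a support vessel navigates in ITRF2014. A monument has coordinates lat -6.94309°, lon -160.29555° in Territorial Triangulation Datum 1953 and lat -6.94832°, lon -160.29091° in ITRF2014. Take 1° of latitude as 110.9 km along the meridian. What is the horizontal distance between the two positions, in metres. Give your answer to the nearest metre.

Δφ = -6.94832° − -6.94309° = -0.00523°; Δλ = -160.29091° − -160.29555° = +0.00464°.
ΔN = Δφ × 110900 = -580.0 m; ΔE = Δλ × 110900 × cos(-6.94309°) = +0.00464 × 110900 × 0.992667 = 510.8 m.
Distance = √(ΔE² + ΔN²) = √(510.8² + (-580.0)²) = 772.9 m.

773 m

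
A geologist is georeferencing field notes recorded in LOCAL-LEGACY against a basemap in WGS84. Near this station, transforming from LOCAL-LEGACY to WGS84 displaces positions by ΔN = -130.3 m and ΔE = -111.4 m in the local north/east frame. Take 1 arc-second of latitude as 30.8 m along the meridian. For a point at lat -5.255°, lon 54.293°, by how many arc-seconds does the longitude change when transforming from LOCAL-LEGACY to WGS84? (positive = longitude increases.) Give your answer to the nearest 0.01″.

At latitude -5.255°, cos φ = 0.995797.
1″ of longitude at this latitude = 30.80 × cos φ = 30.6705 m, so Δλ = -111.4 / 30.6705 = -3.632″.

Δλ = -3.63″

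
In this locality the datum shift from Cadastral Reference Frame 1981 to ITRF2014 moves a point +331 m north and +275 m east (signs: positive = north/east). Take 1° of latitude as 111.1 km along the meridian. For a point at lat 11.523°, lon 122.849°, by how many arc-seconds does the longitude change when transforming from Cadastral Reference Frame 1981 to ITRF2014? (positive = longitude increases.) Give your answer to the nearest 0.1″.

Δλ = 9.1″

At latitude 11.523°, cos φ = 0.979845.
1° of longitude at this latitude = 111.1 × cos φ = 108.86 km, so Δλ = 275.0 / 108860.7 = 0.0025262° = 9.094″.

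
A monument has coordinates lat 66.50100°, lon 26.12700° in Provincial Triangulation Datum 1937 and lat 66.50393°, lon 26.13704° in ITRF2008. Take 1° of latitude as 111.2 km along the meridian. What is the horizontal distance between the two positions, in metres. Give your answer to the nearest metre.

Δφ = 66.50393° − 66.50100° = +0.00293°; Δλ = 26.13704° − 26.12700° = +0.01004°.
ΔN = Δφ × 111200 = 325.8 m; ΔE = Δλ × 111200 × cos(66.50100°) = +0.01004 × 111200 × 0.398733 = 445.2 m.
Distance = √(ΔE² + ΔN²) = √(445.2² + 325.8²) = 551.7 m.

552 m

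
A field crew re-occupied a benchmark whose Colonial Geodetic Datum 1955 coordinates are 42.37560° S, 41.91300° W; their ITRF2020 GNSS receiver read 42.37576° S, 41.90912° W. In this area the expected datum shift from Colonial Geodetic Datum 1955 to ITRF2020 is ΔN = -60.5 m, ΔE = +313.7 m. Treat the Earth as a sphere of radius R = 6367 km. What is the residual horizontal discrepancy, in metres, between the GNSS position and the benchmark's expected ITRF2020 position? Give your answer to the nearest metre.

Observed coordinate differences: Δφ = -0.00016°, Δλ = +0.00388°.
Converting to metres (1° lat = 111125 m, cos φ = 0.738742): observed ΔN = -17.8 m, observed ΔE = 318.5 m.
Subtracting the expected shift leaves a residual of -17.8 − (-60.5) = 42.7 m north and 318.5 − (313.7) = 4.8 m east.
Residual distance = √(42.7² + 4.8²) = 43.0 m.

43 m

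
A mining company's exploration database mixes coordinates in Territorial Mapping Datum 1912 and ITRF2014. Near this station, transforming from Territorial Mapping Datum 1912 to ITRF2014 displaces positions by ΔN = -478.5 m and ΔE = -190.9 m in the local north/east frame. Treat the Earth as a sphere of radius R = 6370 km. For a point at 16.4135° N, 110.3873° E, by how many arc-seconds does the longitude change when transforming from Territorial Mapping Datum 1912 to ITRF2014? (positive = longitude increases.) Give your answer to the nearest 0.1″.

Δλ = -6.4″

At latitude 16.4135°, cos φ = 0.959247.
One radian of longitude at latitude φ spans R cos φ, so Δλ = ΔE / (R cos φ) = -190.9 / (6370000 × 0.959247) = -3.1242e-05 rad = -6.444″.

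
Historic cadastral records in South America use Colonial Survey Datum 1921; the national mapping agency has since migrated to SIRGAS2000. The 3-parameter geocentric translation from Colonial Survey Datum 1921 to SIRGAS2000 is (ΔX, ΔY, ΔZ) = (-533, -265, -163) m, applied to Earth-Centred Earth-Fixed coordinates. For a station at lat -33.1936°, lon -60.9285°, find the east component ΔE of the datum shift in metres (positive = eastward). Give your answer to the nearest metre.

At φ = -33.1936°, λ = -60.9285°: sin φ = -0.547470, cos φ = 0.836825, sin λ = -0.874014, cos λ = 0.485901.
ΔE = −sin λ·ΔX + cos λ·ΔY = −(-0.874014)·(-533) + (0.485901)·(-265) = -594.61 m.

ΔE = -595 m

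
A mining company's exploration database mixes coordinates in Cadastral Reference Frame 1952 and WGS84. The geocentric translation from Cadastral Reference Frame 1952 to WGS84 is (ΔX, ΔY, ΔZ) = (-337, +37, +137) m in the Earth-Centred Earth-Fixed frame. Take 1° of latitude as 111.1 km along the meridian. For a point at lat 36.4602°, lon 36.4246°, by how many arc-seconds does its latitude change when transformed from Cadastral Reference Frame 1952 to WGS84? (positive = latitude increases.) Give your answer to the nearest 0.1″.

sin φ = 0.594264, cos φ = 0.804270, sin λ = 0.593764, cos λ = 0.804639.
North component: ΔN = −sin φ cos λ·ΔX − sin φ sin λ·ΔY + cos φ·ΔZ = −(0.594264)(0.804639)(-337) − (0.594264)(0.593764)(37) + (0.804270)(137) = 258.27 m.
1° of latitude spans 111100 m, so Δφ = 258.27 / 111100 × 3600 = 8.369″.

Δφ = 8.4″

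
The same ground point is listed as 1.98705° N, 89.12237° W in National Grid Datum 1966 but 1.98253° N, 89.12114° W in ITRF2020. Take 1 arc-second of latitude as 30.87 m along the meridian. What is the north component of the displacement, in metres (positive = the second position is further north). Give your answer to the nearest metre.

Δφ = 1.98253° − 1.98705° = -0.00452°; Δλ = -89.12114° − -89.12237° = +0.00123°.
1° of latitude = 3600 × 30.87 = 111132 m.
ΔN = Δφ × 111132 = -502.3 m; ΔE = Δλ × 111132 × cos(1.98705°) = +0.00123 × 111132 × 0.999399 = 136.6 m.

ΔN = -502 m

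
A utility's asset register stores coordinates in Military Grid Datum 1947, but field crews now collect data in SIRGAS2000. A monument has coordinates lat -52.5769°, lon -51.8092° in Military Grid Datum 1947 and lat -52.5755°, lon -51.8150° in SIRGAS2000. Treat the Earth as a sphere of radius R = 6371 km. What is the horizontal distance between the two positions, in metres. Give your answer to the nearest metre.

422 m

Δφ = -52.5755° − -52.5769° = +0.0014°; Δλ = -51.8150° − -51.8092° = -0.0058°.
1° along a meridian = πR/180 = 111195 m.
ΔN = Δφ × 111195 = 155.7 m; ΔE = Δλ × 111195 × cos(-52.5769°) = -0.0058 × 111195 × 0.607696 = -391.9 m.
Distance = √(ΔE² + ΔN²) = √((-391.9)² + 155.7²) = 421.7 m.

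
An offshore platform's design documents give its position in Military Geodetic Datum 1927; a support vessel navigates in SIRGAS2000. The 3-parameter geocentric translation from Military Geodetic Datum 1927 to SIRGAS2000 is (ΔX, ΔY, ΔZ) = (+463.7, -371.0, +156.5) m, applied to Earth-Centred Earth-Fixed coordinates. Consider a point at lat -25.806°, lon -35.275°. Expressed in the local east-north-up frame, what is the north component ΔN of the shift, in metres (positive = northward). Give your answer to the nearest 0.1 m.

ΔN = 399.0 m

At φ = -25.806°, λ = -35.275°: sin φ = -0.435325, cos φ = 0.900273, sin λ = -0.577501, cos λ = 0.816390.
ΔN = −sin φ cos λ·ΔX − sin φ sin λ·ΔY + cos φ·ΔZ = −(-0.435325)(0.816390)(463.7) − (-0.435325)(-0.577501)(-371.0) + (0.900273)(156.5) = 398.96 m.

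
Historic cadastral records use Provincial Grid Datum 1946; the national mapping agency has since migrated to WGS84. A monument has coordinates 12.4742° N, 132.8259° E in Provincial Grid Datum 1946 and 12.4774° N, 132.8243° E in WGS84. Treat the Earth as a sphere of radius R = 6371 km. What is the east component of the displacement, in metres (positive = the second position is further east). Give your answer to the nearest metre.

ΔE = -174 m

Δφ = 12.4774° − 12.4742° = +0.0032°; Δλ = 132.8243° − 132.8259° = -0.0016°.
1° along a meridian = πR/180 = 111195 m.
ΔN = Δφ × 111195 = 355.8 m; ΔE = Δλ × 111195 × cos(12.4742°) = -0.0016 × 111195 × 0.976393 = -173.7 m.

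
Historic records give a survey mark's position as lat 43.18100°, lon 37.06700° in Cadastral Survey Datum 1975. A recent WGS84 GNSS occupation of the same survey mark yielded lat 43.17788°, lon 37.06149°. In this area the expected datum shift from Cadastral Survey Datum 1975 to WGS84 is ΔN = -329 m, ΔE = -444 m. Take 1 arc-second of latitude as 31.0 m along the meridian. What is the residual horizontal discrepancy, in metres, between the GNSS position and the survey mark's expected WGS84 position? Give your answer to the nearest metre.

Observed coordinate differences: Δφ = -0.00312°, Δλ = -0.00551°.
Converting to metres (1° lat = 111600 m, cos φ = 0.729196): observed ΔN = -348.2 m, observed ΔE = -448.4 m.
Subtracting the expected shift leaves a residual of -348.2 − (-329) = -19.2 m north and -448.4 − (-444) = -4.4 m east.
Residual distance = √((-19.2)² + (-4.4)²) = 19.7 m.

20 m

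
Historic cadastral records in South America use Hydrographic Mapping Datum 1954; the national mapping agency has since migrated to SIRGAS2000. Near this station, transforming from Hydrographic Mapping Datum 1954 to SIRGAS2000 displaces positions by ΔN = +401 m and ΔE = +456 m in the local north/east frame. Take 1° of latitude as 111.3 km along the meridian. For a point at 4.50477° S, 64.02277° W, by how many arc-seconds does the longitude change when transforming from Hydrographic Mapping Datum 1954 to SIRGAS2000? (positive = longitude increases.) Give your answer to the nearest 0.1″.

At latitude -4.50477°, cos φ = 0.996911.
1° of longitude at this latitude = 111.3 × cos φ = 110.96 km, so Δλ = 456.0 / 110956.2 = 0.0041097° = 14.795″.

Δλ = 14.8″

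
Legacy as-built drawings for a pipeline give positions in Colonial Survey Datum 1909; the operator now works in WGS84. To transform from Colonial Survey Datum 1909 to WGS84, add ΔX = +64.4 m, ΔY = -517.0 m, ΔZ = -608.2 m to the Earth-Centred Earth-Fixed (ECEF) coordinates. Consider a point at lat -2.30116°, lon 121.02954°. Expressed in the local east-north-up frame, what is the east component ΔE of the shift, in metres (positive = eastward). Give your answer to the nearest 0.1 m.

ΔE = 211.3 m

At φ = -2.30116°, λ = 121.02954°: sin φ = -0.040152, cos φ = 0.999194, sin λ = 0.856902, cos λ = -0.515480.
ΔE = −sin λ·ΔX + cos λ·ΔY = −(0.856902)·(64.4) + (-0.515480)·(-517.0) = 211.32 m.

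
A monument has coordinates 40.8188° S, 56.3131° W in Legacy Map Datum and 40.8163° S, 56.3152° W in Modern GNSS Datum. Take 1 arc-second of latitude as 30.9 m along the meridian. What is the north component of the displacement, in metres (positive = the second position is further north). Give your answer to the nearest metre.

ΔN = 278 m

Δφ = -40.8163° − -40.8188° = +0.0025°; Δλ = -56.3152° − -56.3131° = -0.0021°.
1° of latitude = 3600 × 30.90 = 111240 m.
ΔN = Δφ × 111240 = 278.1 m; ΔE = Δλ × 111240 × cos(-40.8188°) = -0.0021 × 111240 × 0.756781 = -176.8 m.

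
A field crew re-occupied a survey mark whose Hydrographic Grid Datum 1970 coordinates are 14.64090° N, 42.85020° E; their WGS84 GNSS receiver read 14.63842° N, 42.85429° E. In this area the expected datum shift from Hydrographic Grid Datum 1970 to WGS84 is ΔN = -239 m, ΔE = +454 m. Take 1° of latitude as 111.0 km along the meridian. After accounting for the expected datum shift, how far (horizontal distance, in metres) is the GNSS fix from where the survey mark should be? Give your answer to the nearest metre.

Observed coordinate differences: Δφ = -0.00248°, Δλ = +0.00409°.
Converting to metres (1° lat = 111000 m, cos φ = 0.967529): observed ΔN = -275.3 m, observed ΔE = 439.2 m.
Subtracting the expected shift leaves a residual of -275.3 − (-239) = -36.3 m north and 439.2 − (454) = -14.8 m east.
Residual distance = √((-36.3)² + (-14.8)²) = 39.2 m.

39 m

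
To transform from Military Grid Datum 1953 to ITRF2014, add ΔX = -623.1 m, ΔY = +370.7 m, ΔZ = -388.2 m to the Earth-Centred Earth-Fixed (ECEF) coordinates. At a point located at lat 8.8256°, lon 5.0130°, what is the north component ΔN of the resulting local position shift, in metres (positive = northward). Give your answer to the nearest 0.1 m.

At φ = 8.8256°, λ = 5.0130°: sin φ = 0.153427, cos φ = 0.988160, sin λ = 0.087382, cos λ = 0.996175.
ΔN = −sin φ cos λ·ΔX − sin φ sin λ·ΔY + cos φ·ΔZ = −(0.153427)(0.996175)(-623.1) − (0.153427)(0.087382)(370.7) + (0.988160)(-388.2) = -293.34 m.

ΔN = -293.3 m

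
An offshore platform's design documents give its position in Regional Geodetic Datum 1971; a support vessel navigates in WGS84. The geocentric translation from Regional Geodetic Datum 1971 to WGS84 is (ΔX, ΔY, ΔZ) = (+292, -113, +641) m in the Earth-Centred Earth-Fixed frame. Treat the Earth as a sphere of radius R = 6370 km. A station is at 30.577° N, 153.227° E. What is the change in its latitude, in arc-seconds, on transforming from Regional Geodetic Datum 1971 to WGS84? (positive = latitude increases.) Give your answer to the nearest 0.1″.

sin φ = 0.508696, cos φ = 0.860946, sin λ = 0.450457, cos λ = -0.892798.
North component: ΔN = −sin φ cos λ·ΔX − sin φ sin λ·ΔY + cos φ·ΔZ = −(0.508696)(-0.892798)(292) − (0.508696)(0.450457)(-113) + (0.860946)(641) = 710.38 m.
1° of latitude spans πR/180 = 111177 m, so Δφ = 710.38 / 111177 × 3600 = 23.002″.

Δφ = 23.0″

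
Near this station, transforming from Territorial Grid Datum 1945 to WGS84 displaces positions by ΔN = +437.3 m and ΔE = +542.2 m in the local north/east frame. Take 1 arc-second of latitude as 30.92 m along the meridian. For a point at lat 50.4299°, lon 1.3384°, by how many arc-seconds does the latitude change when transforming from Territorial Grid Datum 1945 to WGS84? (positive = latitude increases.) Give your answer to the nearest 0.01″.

1″ of latitude = 30.92 m, so Δφ = 437.3 / 30.92 = 14.143″.

Δφ = 14.14″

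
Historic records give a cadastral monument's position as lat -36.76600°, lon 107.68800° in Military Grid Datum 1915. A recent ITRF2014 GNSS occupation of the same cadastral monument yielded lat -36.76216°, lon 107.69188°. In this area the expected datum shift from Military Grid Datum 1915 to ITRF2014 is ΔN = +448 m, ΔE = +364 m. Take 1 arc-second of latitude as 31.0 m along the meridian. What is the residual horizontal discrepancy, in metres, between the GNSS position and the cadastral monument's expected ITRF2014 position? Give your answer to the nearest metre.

26 m

Observed coordinate differences: Δφ = +0.00384°, Δλ = +0.00388°.
Converting to metres (1° lat = 111600 m, cos φ = 0.801087): observed ΔN = 428.5 m, observed ΔE = 346.9 m.
Subtracting the expected shift leaves a residual of 428.5 − (448) = -19.5 m north and 346.9 − (364) = -17.1 m east.
Residual distance = √((-19.5)² + (-17.1)²) = 25.9 m.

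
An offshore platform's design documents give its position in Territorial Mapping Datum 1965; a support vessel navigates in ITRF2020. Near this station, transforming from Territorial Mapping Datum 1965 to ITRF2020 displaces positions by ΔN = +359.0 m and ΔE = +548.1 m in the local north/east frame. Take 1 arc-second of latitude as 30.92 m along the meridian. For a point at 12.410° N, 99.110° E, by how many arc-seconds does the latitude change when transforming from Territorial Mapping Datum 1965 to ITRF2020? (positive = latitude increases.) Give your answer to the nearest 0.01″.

1″ of latitude = 30.92 m, so Δφ = 359.0 / 30.92 = 11.611″.

Δφ = 11.61″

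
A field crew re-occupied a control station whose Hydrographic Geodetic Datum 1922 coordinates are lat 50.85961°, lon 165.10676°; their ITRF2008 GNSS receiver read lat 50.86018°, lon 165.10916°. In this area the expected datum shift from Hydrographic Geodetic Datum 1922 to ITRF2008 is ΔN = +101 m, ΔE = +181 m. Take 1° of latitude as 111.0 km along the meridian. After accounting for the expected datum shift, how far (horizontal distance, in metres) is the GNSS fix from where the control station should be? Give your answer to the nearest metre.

40 m

Observed coordinate differences: Δφ = +0.00057°, Δλ = +0.00240°.
Converting to metres (1° lat = 111000 m, cos φ = 0.631223): observed ΔN = 63.3 m, observed ΔE = 168.2 m.
Subtracting the expected shift leaves a residual of 63.3 − (101) = -37.7 m north and 168.2 − (181) = -12.8 m east.
Residual distance = √((-37.7)² + (-12.8)²) = 39.9 m.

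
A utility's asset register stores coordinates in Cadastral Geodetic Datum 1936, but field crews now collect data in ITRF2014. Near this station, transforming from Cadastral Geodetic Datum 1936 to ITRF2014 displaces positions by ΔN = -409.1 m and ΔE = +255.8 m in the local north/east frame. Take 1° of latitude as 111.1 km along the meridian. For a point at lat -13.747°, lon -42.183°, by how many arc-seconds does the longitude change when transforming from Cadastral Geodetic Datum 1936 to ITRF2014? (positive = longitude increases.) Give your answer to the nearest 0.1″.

At latitude -13.747°, cos φ = 0.971355.
1° of longitude at this latitude = 111.1 × cos φ = 107.92 km, so Δλ = 255.8 / 107917.5 = 0.0023703° = 8.533″.

Δλ = 8.5″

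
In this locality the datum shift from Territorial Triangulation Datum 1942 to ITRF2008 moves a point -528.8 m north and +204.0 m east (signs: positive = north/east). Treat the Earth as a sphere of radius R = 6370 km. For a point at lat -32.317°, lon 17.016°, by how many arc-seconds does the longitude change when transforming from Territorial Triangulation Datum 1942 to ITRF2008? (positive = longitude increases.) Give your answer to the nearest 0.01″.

Δλ = 7.82″

At latitude -32.317°, cos φ = 0.845103.
One radian of longitude at latitude φ spans R cos φ, so Δλ = ΔE / (R cos φ) = 204.0 / (6370000 × 0.845103) = 3.7895e-05 rad = 7.816″.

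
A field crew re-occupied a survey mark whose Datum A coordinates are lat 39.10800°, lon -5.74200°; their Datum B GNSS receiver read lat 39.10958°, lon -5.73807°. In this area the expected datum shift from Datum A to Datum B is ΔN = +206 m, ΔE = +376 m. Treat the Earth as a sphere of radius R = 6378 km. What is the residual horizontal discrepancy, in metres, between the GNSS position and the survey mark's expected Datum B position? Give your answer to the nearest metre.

Observed coordinate differences: Δφ = +0.00158°, Δλ = +0.00393°.
Converting to metres (1° lat = 111317 m, cos φ = 0.775958): observed ΔN = 175.9 m, observed ΔE = 339.5 m.
Subtracting the expected shift leaves a residual of 175.9 − (206) = -30.1 m north and 339.5 − (376) = -36.5 m east.
Residual distance = √((-30.1)² + (-36.5)²) = 47.4 m.

47 m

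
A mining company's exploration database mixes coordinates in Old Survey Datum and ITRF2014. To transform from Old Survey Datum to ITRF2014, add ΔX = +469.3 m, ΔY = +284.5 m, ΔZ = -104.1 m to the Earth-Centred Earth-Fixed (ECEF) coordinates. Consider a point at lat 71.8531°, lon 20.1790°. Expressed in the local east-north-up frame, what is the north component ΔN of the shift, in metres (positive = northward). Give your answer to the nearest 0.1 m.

The local north axis is (−sin φ cos λ, −sin φ sin λ, cos φ), giving ΔN = -418.584 − 93.258 − 32.422 = -544.26 m.

ΔN = -544.3 m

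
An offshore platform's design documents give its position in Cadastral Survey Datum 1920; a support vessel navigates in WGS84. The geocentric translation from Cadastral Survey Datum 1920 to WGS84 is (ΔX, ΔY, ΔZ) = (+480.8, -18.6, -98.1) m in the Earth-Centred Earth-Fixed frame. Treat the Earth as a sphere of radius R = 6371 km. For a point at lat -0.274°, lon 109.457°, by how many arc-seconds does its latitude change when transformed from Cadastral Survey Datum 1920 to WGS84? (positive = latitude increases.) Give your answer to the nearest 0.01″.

Δφ = -3.20″

sin φ = -0.004782, cos φ = 0.999989, sin λ = 0.942892, cos λ = -0.333099.
North component: ΔN = −sin φ cos λ·ΔX − sin φ sin λ·ΔY + cos φ·ΔZ = −(-0.004782)(-0.333099)(480.8) − (-0.004782)(0.942892)(-18.6) + (0.999989)(-98.1) = -98.95 m.
1° of latitude spans πR/180 = 111195 m, so Δφ = -98.95 / 111195 × 3600 = -3.204″.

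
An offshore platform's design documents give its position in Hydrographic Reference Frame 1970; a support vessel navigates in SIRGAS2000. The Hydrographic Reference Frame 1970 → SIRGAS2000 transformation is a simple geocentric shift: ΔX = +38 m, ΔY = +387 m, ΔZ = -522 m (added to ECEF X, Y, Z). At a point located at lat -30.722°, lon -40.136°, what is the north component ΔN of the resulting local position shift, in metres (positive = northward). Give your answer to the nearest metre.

The local north axis is (−sin φ cos λ, −sin φ sin λ, cos φ), giving ΔN = 14.842 − 127.443 − 448.741 = -561.34 m.

ΔN = -561 m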